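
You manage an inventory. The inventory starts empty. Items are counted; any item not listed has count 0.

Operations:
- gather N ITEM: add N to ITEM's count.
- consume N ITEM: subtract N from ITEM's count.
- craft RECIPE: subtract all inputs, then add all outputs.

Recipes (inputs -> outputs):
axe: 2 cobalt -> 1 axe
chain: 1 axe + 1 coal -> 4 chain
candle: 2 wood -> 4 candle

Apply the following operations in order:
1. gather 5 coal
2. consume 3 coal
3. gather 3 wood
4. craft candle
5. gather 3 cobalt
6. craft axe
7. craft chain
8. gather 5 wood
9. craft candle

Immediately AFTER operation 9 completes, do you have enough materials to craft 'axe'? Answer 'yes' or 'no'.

After 1 (gather 5 coal): coal=5
After 2 (consume 3 coal): coal=2
After 3 (gather 3 wood): coal=2 wood=3
After 4 (craft candle): candle=4 coal=2 wood=1
After 5 (gather 3 cobalt): candle=4 coal=2 cobalt=3 wood=1
After 6 (craft axe): axe=1 candle=4 coal=2 cobalt=1 wood=1
After 7 (craft chain): candle=4 chain=4 coal=1 cobalt=1 wood=1
After 8 (gather 5 wood): candle=4 chain=4 coal=1 cobalt=1 wood=6
After 9 (craft candle): candle=8 chain=4 coal=1 cobalt=1 wood=4

Answer: no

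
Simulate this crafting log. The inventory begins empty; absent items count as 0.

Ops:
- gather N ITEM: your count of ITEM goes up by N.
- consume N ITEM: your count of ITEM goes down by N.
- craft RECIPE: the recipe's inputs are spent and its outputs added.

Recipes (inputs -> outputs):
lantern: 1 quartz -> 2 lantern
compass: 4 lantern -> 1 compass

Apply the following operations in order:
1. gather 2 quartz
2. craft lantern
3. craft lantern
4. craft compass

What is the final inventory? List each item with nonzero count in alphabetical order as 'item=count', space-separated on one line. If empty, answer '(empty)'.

Answer: compass=1

Derivation:
After 1 (gather 2 quartz): quartz=2
After 2 (craft lantern): lantern=2 quartz=1
After 3 (craft lantern): lantern=4
After 4 (craft compass): compass=1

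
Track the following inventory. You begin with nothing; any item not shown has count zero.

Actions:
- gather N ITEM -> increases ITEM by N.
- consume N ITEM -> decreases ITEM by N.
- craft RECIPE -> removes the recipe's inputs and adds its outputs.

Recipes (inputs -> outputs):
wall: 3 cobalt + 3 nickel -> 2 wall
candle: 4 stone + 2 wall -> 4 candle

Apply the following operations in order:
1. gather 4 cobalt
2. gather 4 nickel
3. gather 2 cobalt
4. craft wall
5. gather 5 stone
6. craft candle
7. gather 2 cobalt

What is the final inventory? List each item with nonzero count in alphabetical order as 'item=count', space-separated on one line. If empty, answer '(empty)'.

After 1 (gather 4 cobalt): cobalt=4
After 2 (gather 4 nickel): cobalt=4 nickel=4
After 3 (gather 2 cobalt): cobalt=6 nickel=4
After 4 (craft wall): cobalt=3 nickel=1 wall=2
After 5 (gather 5 stone): cobalt=3 nickel=1 stone=5 wall=2
After 6 (craft candle): candle=4 cobalt=3 nickel=1 stone=1
After 7 (gather 2 cobalt): candle=4 cobalt=5 nickel=1 stone=1

Answer: candle=4 cobalt=5 nickel=1 stone=1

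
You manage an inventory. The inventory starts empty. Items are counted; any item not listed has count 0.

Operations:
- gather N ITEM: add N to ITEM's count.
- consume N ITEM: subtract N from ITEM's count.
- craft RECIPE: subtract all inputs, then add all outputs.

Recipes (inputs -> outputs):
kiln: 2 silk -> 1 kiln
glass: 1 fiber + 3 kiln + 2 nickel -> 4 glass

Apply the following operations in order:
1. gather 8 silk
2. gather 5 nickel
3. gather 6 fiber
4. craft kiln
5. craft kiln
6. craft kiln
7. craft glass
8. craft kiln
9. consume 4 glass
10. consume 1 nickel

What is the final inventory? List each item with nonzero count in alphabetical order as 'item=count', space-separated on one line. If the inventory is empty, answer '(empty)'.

Answer: fiber=5 kiln=1 nickel=2

Derivation:
After 1 (gather 8 silk): silk=8
After 2 (gather 5 nickel): nickel=5 silk=8
After 3 (gather 6 fiber): fiber=6 nickel=5 silk=8
After 4 (craft kiln): fiber=6 kiln=1 nickel=5 silk=6
After 5 (craft kiln): fiber=6 kiln=2 nickel=5 silk=4
After 6 (craft kiln): fiber=6 kiln=3 nickel=5 silk=2
After 7 (craft glass): fiber=5 glass=4 nickel=3 silk=2
After 8 (craft kiln): fiber=5 glass=4 kiln=1 nickel=3
After 9 (consume 4 glass): fiber=5 kiln=1 nickel=3
After 10 (consume 1 nickel): fiber=5 kiln=1 nickel=2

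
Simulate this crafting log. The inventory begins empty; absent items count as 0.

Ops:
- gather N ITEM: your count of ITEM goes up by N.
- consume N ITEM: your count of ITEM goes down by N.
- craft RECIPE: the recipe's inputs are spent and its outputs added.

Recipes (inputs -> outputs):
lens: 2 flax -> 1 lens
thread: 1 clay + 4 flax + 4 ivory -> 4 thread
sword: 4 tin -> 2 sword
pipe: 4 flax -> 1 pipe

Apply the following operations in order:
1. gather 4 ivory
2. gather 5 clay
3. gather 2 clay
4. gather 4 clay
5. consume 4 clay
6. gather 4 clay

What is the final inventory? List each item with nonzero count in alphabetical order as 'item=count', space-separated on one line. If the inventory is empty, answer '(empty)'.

After 1 (gather 4 ivory): ivory=4
After 2 (gather 5 clay): clay=5 ivory=4
After 3 (gather 2 clay): clay=7 ivory=4
After 4 (gather 4 clay): clay=11 ivory=4
After 5 (consume 4 clay): clay=7 ivory=4
After 6 (gather 4 clay): clay=11 ivory=4

Answer: clay=11 ivory=4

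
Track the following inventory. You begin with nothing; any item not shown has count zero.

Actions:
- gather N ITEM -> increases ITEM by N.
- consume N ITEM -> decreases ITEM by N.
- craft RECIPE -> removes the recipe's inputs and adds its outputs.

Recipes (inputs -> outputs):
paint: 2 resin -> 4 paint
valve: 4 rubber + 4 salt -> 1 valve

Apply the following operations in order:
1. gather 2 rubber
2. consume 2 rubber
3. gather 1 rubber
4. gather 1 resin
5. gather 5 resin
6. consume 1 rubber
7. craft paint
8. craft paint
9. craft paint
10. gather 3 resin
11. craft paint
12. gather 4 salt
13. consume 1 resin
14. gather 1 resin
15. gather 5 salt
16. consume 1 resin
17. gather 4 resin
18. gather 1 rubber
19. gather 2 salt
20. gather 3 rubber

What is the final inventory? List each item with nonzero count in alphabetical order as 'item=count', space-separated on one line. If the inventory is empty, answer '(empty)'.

Answer: paint=16 resin=4 rubber=4 salt=11

Derivation:
After 1 (gather 2 rubber): rubber=2
After 2 (consume 2 rubber): (empty)
After 3 (gather 1 rubber): rubber=1
After 4 (gather 1 resin): resin=1 rubber=1
After 5 (gather 5 resin): resin=6 rubber=1
After 6 (consume 1 rubber): resin=6
After 7 (craft paint): paint=4 resin=4
After 8 (craft paint): paint=8 resin=2
After 9 (craft paint): paint=12
After 10 (gather 3 resin): paint=12 resin=3
After 11 (craft paint): paint=16 resin=1
After 12 (gather 4 salt): paint=16 resin=1 salt=4
After 13 (consume 1 resin): paint=16 salt=4
After 14 (gather 1 resin): paint=16 resin=1 salt=4
After 15 (gather 5 salt): paint=16 resin=1 salt=9
After 16 (consume 1 resin): paint=16 salt=9
After 17 (gather 4 resin): paint=16 resin=4 salt=9
After 18 (gather 1 rubber): paint=16 resin=4 rubber=1 salt=9
After 19 (gather 2 salt): paint=16 resin=4 rubber=1 salt=11
After 20 (gather 3 rubber): paint=16 resin=4 rubber=4 salt=11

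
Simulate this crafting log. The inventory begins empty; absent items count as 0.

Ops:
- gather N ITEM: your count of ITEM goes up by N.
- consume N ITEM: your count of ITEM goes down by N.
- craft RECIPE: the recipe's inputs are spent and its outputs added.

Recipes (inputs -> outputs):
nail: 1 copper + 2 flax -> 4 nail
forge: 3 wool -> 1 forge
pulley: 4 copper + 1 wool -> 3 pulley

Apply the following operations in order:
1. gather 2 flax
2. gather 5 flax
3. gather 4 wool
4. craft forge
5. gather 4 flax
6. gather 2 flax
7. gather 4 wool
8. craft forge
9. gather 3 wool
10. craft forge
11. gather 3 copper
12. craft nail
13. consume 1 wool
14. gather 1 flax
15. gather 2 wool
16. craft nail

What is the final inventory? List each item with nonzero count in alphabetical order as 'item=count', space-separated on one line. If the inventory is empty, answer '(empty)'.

After 1 (gather 2 flax): flax=2
After 2 (gather 5 flax): flax=7
After 3 (gather 4 wool): flax=7 wool=4
After 4 (craft forge): flax=7 forge=1 wool=1
After 5 (gather 4 flax): flax=11 forge=1 wool=1
After 6 (gather 2 flax): flax=13 forge=1 wool=1
After 7 (gather 4 wool): flax=13 forge=1 wool=5
After 8 (craft forge): flax=13 forge=2 wool=2
After 9 (gather 3 wool): flax=13 forge=2 wool=5
After 10 (craft forge): flax=13 forge=3 wool=2
After 11 (gather 3 copper): copper=3 flax=13 forge=3 wool=2
After 12 (craft nail): copper=2 flax=11 forge=3 nail=4 wool=2
After 13 (consume 1 wool): copper=2 flax=11 forge=3 nail=4 wool=1
After 14 (gather 1 flax): copper=2 flax=12 forge=3 nail=4 wool=1
After 15 (gather 2 wool): copper=2 flax=12 forge=3 nail=4 wool=3
After 16 (craft nail): copper=1 flax=10 forge=3 nail=8 wool=3

Answer: copper=1 flax=10 forge=3 nail=8 wool=3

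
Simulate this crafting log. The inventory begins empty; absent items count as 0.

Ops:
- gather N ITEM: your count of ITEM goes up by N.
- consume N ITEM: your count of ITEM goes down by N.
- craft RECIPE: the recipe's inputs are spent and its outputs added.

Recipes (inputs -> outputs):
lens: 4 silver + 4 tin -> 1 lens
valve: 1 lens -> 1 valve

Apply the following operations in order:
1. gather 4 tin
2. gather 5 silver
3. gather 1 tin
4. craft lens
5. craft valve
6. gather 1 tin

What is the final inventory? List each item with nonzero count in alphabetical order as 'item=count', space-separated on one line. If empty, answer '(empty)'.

After 1 (gather 4 tin): tin=4
After 2 (gather 5 silver): silver=5 tin=4
After 3 (gather 1 tin): silver=5 tin=5
After 4 (craft lens): lens=1 silver=1 tin=1
After 5 (craft valve): silver=1 tin=1 valve=1
After 6 (gather 1 tin): silver=1 tin=2 valve=1

Answer: silver=1 tin=2 valve=1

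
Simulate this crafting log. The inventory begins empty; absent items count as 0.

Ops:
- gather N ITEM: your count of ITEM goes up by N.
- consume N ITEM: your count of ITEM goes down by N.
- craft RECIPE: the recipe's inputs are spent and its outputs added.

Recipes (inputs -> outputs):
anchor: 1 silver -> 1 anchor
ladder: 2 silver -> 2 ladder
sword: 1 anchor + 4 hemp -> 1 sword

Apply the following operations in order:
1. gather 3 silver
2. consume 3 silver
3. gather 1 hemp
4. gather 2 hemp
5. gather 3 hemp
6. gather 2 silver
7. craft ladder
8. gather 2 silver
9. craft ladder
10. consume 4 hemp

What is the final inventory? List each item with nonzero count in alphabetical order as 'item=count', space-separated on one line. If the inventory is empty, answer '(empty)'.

Answer: hemp=2 ladder=4

Derivation:
After 1 (gather 3 silver): silver=3
After 2 (consume 3 silver): (empty)
After 3 (gather 1 hemp): hemp=1
After 4 (gather 2 hemp): hemp=3
After 5 (gather 3 hemp): hemp=6
After 6 (gather 2 silver): hemp=6 silver=2
After 7 (craft ladder): hemp=6 ladder=2
After 8 (gather 2 silver): hemp=6 ladder=2 silver=2
After 9 (craft ladder): hemp=6 ladder=4
After 10 (consume 4 hemp): hemp=2 ladder=4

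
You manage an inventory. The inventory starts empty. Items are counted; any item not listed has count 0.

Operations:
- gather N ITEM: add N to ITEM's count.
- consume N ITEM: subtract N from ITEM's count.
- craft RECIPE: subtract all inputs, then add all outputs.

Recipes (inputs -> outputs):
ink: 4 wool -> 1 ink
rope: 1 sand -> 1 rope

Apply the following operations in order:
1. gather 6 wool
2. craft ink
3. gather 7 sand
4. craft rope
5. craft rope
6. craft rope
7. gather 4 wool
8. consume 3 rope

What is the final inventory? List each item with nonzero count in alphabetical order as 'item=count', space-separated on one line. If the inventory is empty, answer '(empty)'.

After 1 (gather 6 wool): wool=6
After 2 (craft ink): ink=1 wool=2
After 3 (gather 7 sand): ink=1 sand=7 wool=2
After 4 (craft rope): ink=1 rope=1 sand=6 wool=2
After 5 (craft rope): ink=1 rope=2 sand=5 wool=2
After 6 (craft rope): ink=1 rope=3 sand=4 wool=2
After 7 (gather 4 wool): ink=1 rope=3 sand=4 wool=6
After 8 (consume 3 rope): ink=1 sand=4 wool=6

Answer: ink=1 sand=4 wool=6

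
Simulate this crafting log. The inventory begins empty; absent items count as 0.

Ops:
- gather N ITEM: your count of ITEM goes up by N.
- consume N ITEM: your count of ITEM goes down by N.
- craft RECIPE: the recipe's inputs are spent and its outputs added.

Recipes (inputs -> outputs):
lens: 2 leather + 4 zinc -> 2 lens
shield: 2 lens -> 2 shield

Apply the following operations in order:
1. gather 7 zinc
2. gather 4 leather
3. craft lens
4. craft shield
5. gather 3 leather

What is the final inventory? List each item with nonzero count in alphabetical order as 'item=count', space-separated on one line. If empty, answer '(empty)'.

Answer: leather=5 shield=2 zinc=3

Derivation:
After 1 (gather 7 zinc): zinc=7
After 2 (gather 4 leather): leather=4 zinc=7
After 3 (craft lens): leather=2 lens=2 zinc=3
After 4 (craft shield): leather=2 shield=2 zinc=3
After 5 (gather 3 leather): leather=5 shield=2 zinc=3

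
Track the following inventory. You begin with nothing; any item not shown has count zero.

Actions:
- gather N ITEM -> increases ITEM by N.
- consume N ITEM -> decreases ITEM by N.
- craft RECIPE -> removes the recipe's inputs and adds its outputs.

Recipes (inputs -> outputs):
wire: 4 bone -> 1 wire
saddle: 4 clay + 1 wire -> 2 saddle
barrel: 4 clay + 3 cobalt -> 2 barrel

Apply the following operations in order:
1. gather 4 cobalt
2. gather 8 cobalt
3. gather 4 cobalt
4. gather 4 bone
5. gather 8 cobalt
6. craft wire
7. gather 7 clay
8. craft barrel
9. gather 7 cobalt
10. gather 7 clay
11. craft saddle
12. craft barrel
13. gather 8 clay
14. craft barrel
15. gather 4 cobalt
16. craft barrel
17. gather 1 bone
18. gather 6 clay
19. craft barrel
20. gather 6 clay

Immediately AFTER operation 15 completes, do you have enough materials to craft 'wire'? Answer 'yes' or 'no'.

After 1 (gather 4 cobalt): cobalt=4
After 2 (gather 8 cobalt): cobalt=12
After 3 (gather 4 cobalt): cobalt=16
After 4 (gather 4 bone): bone=4 cobalt=16
After 5 (gather 8 cobalt): bone=4 cobalt=24
After 6 (craft wire): cobalt=24 wire=1
After 7 (gather 7 clay): clay=7 cobalt=24 wire=1
After 8 (craft barrel): barrel=2 clay=3 cobalt=21 wire=1
After 9 (gather 7 cobalt): barrel=2 clay=3 cobalt=28 wire=1
After 10 (gather 7 clay): barrel=2 clay=10 cobalt=28 wire=1
After 11 (craft saddle): barrel=2 clay=6 cobalt=28 saddle=2
After 12 (craft barrel): barrel=4 clay=2 cobalt=25 saddle=2
After 13 (gather 8 clay): barrel=4 clay=10 cobalt=25 saddle=2
After 14 (craft barrel): barrel=6 clay=6 cobalt=22 saddle=2
After 15 (gather 4 cobalt): barrel=6 clay=6 cobalt=26 saddle=2

Answer: no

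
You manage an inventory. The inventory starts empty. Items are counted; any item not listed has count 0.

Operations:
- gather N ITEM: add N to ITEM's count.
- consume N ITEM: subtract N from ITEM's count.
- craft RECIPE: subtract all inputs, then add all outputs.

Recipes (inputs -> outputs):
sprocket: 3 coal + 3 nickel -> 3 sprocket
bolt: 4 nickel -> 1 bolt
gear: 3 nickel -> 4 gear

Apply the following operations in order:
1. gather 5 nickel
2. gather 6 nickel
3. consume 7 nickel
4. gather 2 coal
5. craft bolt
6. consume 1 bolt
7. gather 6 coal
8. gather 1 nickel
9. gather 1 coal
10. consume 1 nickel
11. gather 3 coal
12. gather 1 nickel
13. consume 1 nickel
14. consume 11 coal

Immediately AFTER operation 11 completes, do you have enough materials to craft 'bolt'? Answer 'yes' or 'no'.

After 1 (gather 5 nickel): nickel=5
After 2 (gather 6 nickel): nickel=11
After 3 (consume 7 nickel): nickel=4
After 4 (gather 2 coal): coal=2 nickel=4
After 5 (craft bolt): bolt=1 coal=2
After 6 (consume 1 bolt): coal=2
After 7 (gather 6 coal): coal=8
After 8 (gather 1 nickel): coal=8 nickel=1
After 9 (gather 1 coal): coal=9 nickel=1
After 10 (consume 1 nickel): coal=9
After 11 (gather 3 coal): coal=12

Answer: no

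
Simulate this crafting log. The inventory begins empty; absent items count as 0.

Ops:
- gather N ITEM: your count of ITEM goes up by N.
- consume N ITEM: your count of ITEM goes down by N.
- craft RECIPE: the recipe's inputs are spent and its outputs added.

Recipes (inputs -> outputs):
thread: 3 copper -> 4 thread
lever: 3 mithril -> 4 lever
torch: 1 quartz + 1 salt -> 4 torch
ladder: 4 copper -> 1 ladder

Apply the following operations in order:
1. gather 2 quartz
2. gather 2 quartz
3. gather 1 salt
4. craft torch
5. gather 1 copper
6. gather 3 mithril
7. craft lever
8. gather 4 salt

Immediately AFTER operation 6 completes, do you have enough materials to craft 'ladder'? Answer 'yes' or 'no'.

Answer: no

Derivation:
After 1 (gather 2 quartz): quartz=2
After 2 (gather 2 quartz): quartz=4
After 3 (gather 1 salt): quartz=4 salt=1
After 4 (craft torch): quartz=3 torch=4
After 5 (gather 1 copper): copper=1 quartz=3 torch=4
After 6 (gather 3 mithril): copper=1 mithril=3 quartz=3 torch=4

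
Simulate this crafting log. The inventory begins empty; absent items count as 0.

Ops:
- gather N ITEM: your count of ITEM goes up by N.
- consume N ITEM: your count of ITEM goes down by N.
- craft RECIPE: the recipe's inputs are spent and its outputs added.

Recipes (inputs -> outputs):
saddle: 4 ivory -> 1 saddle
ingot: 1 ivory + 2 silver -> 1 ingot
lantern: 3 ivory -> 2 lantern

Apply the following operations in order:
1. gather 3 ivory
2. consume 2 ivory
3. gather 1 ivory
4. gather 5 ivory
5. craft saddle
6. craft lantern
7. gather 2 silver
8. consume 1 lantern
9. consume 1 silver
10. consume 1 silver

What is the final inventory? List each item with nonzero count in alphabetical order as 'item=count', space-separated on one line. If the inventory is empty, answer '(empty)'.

After 1 (gather 3 ivory): ivory=3
After 2 (consume 2 ivory): ivory=1
After 3 (gather 1 ivory): ivory=2
After 4 (gather 5 ivory): ivory=7
After 5 (craft saddle): ivory=3 saddle=1
After 6 (craft lantern): lantern=2 saddle=1
After 7 (gather 2 silver): lantern=2 saddle=1 silver=2
After 8 (consume 1 lantern): lantern=1 saddle=1 silver=2
After 9 (consume 1 silver): lantern=1 saddle=1 silver=1
After 10 (consume 1 silver): lantern=1 saddle=1

Answer: lantern=1 saddle=1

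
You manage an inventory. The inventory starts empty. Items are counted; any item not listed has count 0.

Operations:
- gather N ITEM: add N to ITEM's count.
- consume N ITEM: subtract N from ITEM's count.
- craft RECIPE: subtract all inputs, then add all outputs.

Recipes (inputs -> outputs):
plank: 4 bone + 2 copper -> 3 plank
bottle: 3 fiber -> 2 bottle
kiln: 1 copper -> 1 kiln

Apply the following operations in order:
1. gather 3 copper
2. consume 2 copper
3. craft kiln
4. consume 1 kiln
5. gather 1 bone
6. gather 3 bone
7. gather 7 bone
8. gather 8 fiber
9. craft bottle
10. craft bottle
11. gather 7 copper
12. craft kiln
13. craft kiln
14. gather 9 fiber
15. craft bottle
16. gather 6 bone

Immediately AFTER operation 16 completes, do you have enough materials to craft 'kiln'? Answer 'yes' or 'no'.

Answer: yes

Derivation:
After 1 (gather 3 copper): copper=3
After 2 (consume 2 copper): copper=1
After 3 (craft kiln): kiln=1
After 4 (consume 1 kiln): (empty)
After 5 (gather 1 bone): bone=1
After 6 (gather 3 bone): bone=4
After 7 (gather 7 bone): bone=11
After 8 (gather 8 fiber): bone=11 fiber=8
After 9 (craft bottle): bone=11 bottle=2 fiber=5
After 10 (craft bottle): bone=11 bottle=4 fiber=2
After 11 (gather 7 copper): bone=11 bottle=4 copper=7 fiber=2
After 12 (craft kiln): bone=11 bottle=4 copper=6 fiber=2 kiln=1
After 13 (craft kiln): bone=11 bottle=4 copper=5 fiber=2 kiln=2
After 14 (gather 9 fiber): bone=11 bottle=4 copper=5 fiber=11 kiln=2
After 15 (craft bottle): bone=11 bottle=6 copper=5 fiber=8 kiln=2
After 16 (gather 6 bone): bone=17 bottle=6 copper=5 fiber=8 kiln=2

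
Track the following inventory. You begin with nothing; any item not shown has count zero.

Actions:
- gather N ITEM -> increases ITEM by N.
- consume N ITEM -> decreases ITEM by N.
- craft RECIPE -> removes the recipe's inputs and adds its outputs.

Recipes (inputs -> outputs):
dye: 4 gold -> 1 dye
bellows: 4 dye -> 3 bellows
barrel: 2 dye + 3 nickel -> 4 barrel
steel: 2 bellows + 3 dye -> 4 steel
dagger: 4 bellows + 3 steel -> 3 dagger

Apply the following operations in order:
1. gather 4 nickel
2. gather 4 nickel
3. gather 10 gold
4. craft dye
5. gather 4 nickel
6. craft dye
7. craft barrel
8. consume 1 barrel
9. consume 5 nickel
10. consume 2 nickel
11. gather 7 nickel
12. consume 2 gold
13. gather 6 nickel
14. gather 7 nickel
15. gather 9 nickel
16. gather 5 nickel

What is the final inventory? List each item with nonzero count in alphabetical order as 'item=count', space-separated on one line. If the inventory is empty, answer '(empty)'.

Answer: barrel=3 nickel=36

Derivation:
After 1 (gather 4 nickel): nickel=4
After 2 (gather 4 nickel): nickel=8
After 3 (gather 10 gold): gold=10 nickel=8
After 4 (craft dye): dye=1 gold=6 nickel=8
After 5 (gather 4 nickel): dye=1 gold=6 nickel=12
After 6 (craft dye): dye=2 gold=2 nickel=12
After 7 (craft barrel): barrel=4 gold=2 nickel=9
After 8 (consume 1 barrel): barrel=3 gold=2 nickel=9
After 9 (consume 5 nickel): barrel=3 gold=2 nickel=4
After 10 (consume 2 nickel): barrel=3 gold=2 nickel=2
After 11 (gather 7 nickel): barrel=3 gold=2 nickel=9
After 12 (consume 2 gold): barrel=3 nickel=9
After 13 (gather 6 nickel): barrel=3 nickel=15
After 14 (gather 7 nickel): barrel=3 nickel=22
After 15 (gather 9 nickel): barrel=3 nickel=31
After 16 (gather 5 nickel): barrel=3 nickel=36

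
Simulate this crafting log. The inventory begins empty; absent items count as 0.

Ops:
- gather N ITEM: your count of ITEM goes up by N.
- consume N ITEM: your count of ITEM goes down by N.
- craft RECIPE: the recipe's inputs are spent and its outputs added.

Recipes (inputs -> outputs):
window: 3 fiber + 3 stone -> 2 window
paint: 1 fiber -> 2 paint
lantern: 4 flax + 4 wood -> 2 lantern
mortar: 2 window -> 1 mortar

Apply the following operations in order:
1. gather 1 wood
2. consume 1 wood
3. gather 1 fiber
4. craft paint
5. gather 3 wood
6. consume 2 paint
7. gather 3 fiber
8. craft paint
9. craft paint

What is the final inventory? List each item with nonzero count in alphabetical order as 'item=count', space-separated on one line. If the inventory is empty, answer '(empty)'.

After 1 (gather 1 wood): wood=1
After 2 (consume 1 wood): (empty)
After 3 (gather 1 fiber): fiber=1
After 4 (craft paint): paint=2
After 5 (gather 3 wood): paint=2 wood=3
After 6 (consume 2 paint): wood=3
After 7 (gather 3 fiber): fiber=3 wood=3
After 8 (craft paint): fiber=2 paint=2 wood=3
After 9 (craft paint): fiber=1 paint=4 wood=3

Answer: fiber=1 paint=4 wood=3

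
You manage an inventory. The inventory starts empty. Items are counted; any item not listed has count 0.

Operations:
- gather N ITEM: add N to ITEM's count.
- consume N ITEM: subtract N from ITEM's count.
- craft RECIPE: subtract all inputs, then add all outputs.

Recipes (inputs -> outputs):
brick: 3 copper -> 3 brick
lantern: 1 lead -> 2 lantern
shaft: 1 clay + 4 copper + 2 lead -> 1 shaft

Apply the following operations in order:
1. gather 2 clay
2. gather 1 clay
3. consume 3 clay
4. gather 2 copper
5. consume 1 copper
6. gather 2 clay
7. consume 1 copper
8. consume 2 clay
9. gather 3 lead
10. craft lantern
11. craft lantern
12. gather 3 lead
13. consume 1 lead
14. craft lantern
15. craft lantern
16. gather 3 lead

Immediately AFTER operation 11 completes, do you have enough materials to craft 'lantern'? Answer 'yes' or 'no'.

Answer: yes

Derivation:
After 1 (gather 2 clay): clay=2
After 2 (gather 1 clay): clay=3
After 3 (consume 3 clay): (empty)
After 4 (gather 2 copper): copper=2
After 5 (consume 1 copper): copper=1
After 6 (gather 2 clay): clay=2 copper=1
After 7 (consume 1 copper): clay=2
After 8 (consume 2 clay): (empty)
After 9 (gather 3 lead): lead=3
After 10 (craft lantern): lantern=2 lead=2
After 11 (craft lantern): lantern=4 lead=1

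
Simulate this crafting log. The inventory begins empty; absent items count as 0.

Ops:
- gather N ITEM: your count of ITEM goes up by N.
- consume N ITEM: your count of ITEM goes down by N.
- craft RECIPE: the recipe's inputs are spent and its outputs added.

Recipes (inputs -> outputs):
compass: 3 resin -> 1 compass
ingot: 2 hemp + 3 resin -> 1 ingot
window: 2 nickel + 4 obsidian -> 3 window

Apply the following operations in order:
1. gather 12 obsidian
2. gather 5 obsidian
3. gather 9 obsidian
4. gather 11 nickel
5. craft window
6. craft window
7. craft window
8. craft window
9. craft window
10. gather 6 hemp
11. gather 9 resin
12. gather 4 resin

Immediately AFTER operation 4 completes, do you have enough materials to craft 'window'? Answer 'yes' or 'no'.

Answer: yes

Derivation:
After 1 (gather 12 obsidian): obsidian=12
After 2 (gather 5 obsidian): obsidian=17
After 3 (gather 9 obsidian): obsidian=26
After 4 (gather 11 nickel): nickel=11 obsidian=26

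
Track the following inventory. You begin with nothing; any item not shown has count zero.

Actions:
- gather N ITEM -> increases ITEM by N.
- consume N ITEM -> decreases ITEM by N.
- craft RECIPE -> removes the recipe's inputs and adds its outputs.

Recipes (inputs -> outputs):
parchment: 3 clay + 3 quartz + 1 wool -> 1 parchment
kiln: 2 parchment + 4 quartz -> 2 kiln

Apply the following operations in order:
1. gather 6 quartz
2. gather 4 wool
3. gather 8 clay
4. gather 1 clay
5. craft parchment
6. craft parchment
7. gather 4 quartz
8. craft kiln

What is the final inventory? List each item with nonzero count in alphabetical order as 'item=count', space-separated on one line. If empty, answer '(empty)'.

Answer: clay=3 kiln=2 wool=2

Derivation:
After 1 (gather 6 quartz): quartz=6
After 2 (gather 4 wool): quartz=6 wool=4
After 3 (gather 8 clay): clay=8 quartz=6 wool=4
After 4 (gather 1 clay): clay=9 quartz=6 wool=4
After 5 (craft parchment): clay=6 parchment=1 quartz=3 wool=3
After 6 (craft parchment): clay=3 parchment=2 wool=2
After 7 (gather 4 quartz): clay=3 parchment=2 quartz=4 wool=2
After 8 (craft kiln): clay=3 kiln=2 wool=2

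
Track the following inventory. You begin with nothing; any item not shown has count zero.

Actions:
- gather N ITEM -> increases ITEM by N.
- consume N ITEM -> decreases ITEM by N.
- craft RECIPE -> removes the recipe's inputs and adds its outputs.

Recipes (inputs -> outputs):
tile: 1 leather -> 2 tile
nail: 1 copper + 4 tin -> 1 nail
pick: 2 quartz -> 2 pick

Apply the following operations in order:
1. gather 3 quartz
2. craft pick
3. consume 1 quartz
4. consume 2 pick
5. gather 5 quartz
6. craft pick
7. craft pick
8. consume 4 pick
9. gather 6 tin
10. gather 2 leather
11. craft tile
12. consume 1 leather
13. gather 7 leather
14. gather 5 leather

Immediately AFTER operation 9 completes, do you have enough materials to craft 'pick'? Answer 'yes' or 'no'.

Answer: no

Derivation:
After 1 (gather 3 quartz): quartz=3
After 2 (craft pick): pick=2 quartz=1
After 3 (consume 1 quartz): pick=2
After 4 (consume 2 pick): (empty)
After 5 (gather 5 quartz): quartz=5
After 6 (craft pick): pick=2 quartz=3
After 7 (craft pick): pick=4 quartz=1
After 8 (consume 4 pick): quartz=1
After 9 (gather 6 tin): quartz=1 tin=6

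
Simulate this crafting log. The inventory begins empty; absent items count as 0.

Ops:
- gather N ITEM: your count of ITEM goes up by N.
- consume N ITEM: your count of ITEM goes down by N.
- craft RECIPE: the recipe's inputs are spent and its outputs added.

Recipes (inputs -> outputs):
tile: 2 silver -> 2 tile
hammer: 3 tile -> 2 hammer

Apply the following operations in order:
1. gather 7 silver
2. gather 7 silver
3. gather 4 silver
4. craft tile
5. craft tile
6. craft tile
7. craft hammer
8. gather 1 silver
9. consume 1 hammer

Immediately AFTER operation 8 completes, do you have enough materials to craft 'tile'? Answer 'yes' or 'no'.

After 1 (gather 7 silver): silver=7
After 2 (gather 7 silver): silver=14
After 3 (gather 4 silver): silver=18
After 4 (craft tile): silver=16 tile=2
After 5 (craft tile): silver=14 tile=4
After 6 (craft tile): silver=12 tile=6
After 7 (craft hammer): hammer=2 silver=12 tile=3
After 8 (gather 1 silver): hammer=2 silver=13 tile=3

Answer: yes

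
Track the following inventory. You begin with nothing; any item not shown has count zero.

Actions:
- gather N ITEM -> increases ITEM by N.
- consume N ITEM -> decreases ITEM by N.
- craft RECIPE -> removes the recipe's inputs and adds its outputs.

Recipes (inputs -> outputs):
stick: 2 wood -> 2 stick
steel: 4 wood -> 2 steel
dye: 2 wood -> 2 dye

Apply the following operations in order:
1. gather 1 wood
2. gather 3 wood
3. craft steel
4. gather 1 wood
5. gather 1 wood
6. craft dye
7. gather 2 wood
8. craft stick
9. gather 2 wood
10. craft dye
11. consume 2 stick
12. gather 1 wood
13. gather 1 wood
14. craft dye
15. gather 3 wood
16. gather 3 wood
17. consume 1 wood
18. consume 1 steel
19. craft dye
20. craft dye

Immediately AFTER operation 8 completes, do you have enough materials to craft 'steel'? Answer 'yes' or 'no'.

Answer: no

Derivation:
After 1 (gather 1 wood): wood=1
After 2 (gather 3 wood): wood=4
After 3 (craft steel): steel=2
After 4 (gather 1 wood): steel=2 wood=1
After 5 (gather 1 wood): steel=2 wood=2
After 6 (craft dye): dye=2 steel=2
After 7 (gather 2 wood): dye=2 steel=2 wood=2
After 8 (craft stick): dye=2 steel=2 stick=2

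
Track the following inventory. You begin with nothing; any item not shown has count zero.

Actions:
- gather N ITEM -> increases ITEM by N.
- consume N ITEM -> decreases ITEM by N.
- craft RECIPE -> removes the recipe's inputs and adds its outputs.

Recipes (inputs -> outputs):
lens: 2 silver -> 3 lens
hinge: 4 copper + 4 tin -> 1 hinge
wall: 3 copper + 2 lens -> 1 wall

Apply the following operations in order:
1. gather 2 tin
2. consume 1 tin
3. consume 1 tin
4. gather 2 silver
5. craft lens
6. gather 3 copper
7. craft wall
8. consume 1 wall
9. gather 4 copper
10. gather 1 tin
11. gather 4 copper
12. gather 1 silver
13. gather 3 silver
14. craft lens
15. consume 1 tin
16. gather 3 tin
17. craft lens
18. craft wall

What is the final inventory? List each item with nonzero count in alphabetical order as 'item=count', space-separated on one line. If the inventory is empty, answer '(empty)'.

After 1 (gather 2 tin): tin=2
After 2 (consume 1 tin): tin=1
After 3 (consume 1 tin): (empty)
After 4 (gather 2 silver): silver=2
After 5 (craft lens): lens=3
After 6 (gather 3 copper): copper=3 lens=3
After 7 (craft wall): lens=1 wall=1
After 8 (consume 1 wall): lens=1
After 9 (gather 4 copper): copper=4 lens=1
After 10 (gather 1 tin): copper=4 lens=1 tin=1
After 11 (gather 4 copper): copper=8 lens=1 tin=1
After 12 (gather 1 silver): copper=8 lens=1 silver=1 tin=1
After 13 (gather 3 silver): copper=8 lens=1 silver=4 tin=1
After 14 (craft lens): copper=8 lens=4 silver=2 tin=1
After 15 (consume 1 tin): copper=8 lens=4 silver=2
After 16 (gather 3 tin): copper=8 lens=4 silver=2 tin=3
After 17 (craft lens): copper=8 lens=7 tin=3
After 18 (craft wall): copper=5 lens=5 tin=3 wall=1

Answer: copper=5 lens=5 tin=3 wall=1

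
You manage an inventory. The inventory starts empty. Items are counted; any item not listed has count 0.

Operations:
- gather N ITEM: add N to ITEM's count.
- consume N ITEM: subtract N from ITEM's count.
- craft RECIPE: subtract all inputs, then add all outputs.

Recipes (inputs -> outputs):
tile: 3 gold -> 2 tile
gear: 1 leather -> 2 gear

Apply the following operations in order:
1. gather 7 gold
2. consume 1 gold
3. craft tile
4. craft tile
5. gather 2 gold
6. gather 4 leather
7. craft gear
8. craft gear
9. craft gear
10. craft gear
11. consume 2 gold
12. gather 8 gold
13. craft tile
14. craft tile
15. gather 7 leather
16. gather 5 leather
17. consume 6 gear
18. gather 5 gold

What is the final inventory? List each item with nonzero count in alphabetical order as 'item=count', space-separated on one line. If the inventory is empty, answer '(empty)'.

Answer: gear=2 gold=7 leather=12 tile=8

Derivation:
After 1 (gather 7 gold): gold=7
After 2 (consume 1 gold): gold=6
After 3 (craft tile): gold=3 tile=2
After 4 (craft tile): tile=4
After 5 (gather 2 gold): gold=2 tile=4
After 6 (gather 4 leather): gold=2 leather=4 tile=4
After 7 (craft gear): gear=2 gold=2 leather=3 tile=4
After 8 (craft gear): gear=4 gold=2 leather=2 tile=4
After 9 (craft gear): gear=6 gold=2 leather=1 tile=4
After 10 (craft gear): gear=8 gold=2 tile=4
After 11 (consume 2 gold): gear=8 tile=4
After 12 (gather 8 gold): gear=8 gold=8 tile=4
After 13 (craft tile): gear=8 gold=5 tile=6
After 14 (craft tile): gear=8 gold=2 tile=8
After 15 (gather 7 leather): gear=8 gold=2 leather=7 tile=8
After 16 (gather 5 leather): gear=8 gold=2 leather=12 tile=8
After 17 (consume 6 gear): gear=2 gold=2 leather=12 tile=8
After 18 (gather 5 gold): gear=2 gold=7 leather=12 tile=8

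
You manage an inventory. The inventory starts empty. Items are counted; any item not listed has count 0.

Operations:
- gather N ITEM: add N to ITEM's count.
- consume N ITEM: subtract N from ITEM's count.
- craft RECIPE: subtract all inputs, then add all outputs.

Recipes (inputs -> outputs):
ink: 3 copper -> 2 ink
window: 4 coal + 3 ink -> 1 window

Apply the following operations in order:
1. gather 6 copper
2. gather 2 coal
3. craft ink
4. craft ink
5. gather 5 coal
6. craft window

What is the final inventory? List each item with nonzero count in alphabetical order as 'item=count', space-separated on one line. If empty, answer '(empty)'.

After 1 (gather 6 copper): copper=6
After 2 (gather 2 coal): coal=2 copper=6
After 3 (craft ink): coal=2 copper=3 ink=2
After 4 (craft ink): coal=2 ink=4
After 5 (gather 5 coal): coal=7 ink=4
After 6 (craft window): coal=3 ink=1 window=1

Answer: coal=3 ink=1 window=1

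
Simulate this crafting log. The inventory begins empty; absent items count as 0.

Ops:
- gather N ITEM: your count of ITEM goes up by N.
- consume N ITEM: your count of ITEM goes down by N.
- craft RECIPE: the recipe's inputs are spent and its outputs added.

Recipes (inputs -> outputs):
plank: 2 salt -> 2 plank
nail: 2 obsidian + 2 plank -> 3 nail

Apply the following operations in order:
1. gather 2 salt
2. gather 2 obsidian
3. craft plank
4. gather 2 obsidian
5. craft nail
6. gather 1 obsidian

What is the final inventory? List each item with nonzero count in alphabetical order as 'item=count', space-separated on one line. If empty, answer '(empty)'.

Answer: nail=3 obsidian=3

Derivation:
After 1 (gather 2 salt): salt=2
After 2 (gather 2 obsidian): obsidian=2 salt=2
After 3 (craft plank): obsidian=2 plank=2
After 4 (gather 2 obsidian): obsidian=4 plank=2
After 5 (craft nail): nail=3 obsidian=2
After 6 (gather 1 obsidian): nail=3 obsidian=3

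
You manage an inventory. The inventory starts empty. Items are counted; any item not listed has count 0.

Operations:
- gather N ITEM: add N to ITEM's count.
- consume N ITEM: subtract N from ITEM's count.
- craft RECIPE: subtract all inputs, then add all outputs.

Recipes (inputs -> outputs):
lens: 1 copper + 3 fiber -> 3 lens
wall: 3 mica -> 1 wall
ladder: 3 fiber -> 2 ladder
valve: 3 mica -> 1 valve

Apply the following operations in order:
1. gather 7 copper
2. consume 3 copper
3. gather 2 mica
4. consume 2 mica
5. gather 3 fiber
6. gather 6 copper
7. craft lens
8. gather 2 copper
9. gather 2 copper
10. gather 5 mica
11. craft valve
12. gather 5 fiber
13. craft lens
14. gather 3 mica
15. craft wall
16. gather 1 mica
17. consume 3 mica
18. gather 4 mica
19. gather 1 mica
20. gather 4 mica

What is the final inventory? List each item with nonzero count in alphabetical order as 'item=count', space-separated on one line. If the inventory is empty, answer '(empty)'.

After 1 (gather 7 copper): copper=7
After 2 (consume 3 copper): copper=4
After 3 (gather 2 mica): copper=4 mica=2
After 4 (consume 2 mica): copper=4
After 5 (gather 3 fiber): copper=4 fiber=3
After 6 (gather 6 copper): copper=10 fiber=3
After 7 (craft lens): copper=9 lens=3
After 8 (gather 2 copper): copper=11 lens=3
After 9 (gather 2 copper): copper=13 lens=3
After 10 (gather 5 mica): copper=13 lens=3 mica=5
After 11 (craft valve): copper=13 lens=3 mica=2 valve=1
After 12 (gather 5 fiber): copper=13 fiber=5 lens=3 mica=2 valve=1
After 13 (craft lens): copper=12 fiber=2 lens=6 mica=2 valve=1
After 14 (gather 3 mica): copper=12 fiber=2 lens=6 mica=5 valve=1
After 15 (craft wall): copper=12 fiber=2 lens=6 mica=2 valve=1 wall=1
After 16 (gather 1 mica): copper=12 fiber=2 lens=6 mica=3 valve=1 wall=1
After 17 (consume 3 mica): copper=12 fiber=2 lens=6 valve=1 wall=1
After 18 (gather 4 mica): copper=12 fiber=2 lens=6 mica=4 valve=1 wall=1
After 19 (gather 1 mica): copper=12 fiber=2 lens=6 mica=5 valve=1 wall=1
After 20 (gather 4 mica): copper=12 fiber=2 lens=6 mica=9 valve=1 wall=1

Answer: copper=12 fiber=2 lens=6 mica=9 valve=1 wall=1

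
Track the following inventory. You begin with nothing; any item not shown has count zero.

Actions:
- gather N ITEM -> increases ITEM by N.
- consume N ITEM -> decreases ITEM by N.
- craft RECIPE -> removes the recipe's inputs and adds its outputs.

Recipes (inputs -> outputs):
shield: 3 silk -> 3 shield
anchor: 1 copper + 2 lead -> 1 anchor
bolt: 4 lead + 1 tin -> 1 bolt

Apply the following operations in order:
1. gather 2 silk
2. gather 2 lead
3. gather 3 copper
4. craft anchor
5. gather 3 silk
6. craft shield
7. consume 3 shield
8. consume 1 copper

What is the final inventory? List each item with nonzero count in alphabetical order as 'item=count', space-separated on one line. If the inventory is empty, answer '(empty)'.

Answer: anchor=1 copper=1 silk=2

Derivation:
After 1 (gather 2 silk): silk=2
After 2 (gather 2 lead): lead=2 silk=2
After 3 (gather 3 copper): copper=3 lead=2 silk=2
After 4 (craft anchor): anchor=1 copper=2 silk=2
After 5 (gather 3 silk): anchor=1 copper=2 silk=5
After 6 (craft shield): anchor=1 copper=2 shield=3 silk=2
After 7 (consume 3 shield): anchor=1 copper=2 silk=2
After 8 (consume 1 copper): anchor=1 copper=1 silk=2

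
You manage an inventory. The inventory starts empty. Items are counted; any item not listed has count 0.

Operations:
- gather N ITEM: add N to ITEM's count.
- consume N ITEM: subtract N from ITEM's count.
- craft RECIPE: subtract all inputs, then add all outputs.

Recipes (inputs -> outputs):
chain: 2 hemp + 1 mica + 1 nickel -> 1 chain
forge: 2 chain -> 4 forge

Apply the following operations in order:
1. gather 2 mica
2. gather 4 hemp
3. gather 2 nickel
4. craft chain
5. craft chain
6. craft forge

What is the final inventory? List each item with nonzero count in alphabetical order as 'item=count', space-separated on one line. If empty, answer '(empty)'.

Answer: forge=4

Derivation:
After 1 (gather 2 mica): mica=2
After 2 (gather 4 hemp): hemp=4 mica=2
After 3 (gather 2 nickel): hemp=4 mica=2 nickel=2
After 4 (craft chain): chain=1 hemp=2 mica=1 nickel=1
After 5 (craft chain): chain=2
After 6 (craft forge): forge=4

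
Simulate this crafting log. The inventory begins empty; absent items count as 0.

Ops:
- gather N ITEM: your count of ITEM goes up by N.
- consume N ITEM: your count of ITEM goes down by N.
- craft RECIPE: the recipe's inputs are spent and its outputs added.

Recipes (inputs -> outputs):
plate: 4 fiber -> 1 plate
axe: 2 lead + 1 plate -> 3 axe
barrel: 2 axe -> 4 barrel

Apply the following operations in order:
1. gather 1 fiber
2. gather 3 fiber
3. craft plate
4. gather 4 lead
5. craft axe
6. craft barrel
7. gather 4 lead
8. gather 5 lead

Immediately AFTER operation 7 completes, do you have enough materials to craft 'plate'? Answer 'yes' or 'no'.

After 1 (gather 1 fiber): fiber=1
After 2 (gather 3 fiber): fiber=4
After 3 (craft plate): plate=1
After 4 (gather 4 lead): lead=4 plate=1
After 5 (craft axe): axe=3 lead=2
After 6 (craft barrel): axe=1 barrel=4 lead=2
After 7 (gather 4 lead): axe=1 barrel=4 lead=6

Answer: no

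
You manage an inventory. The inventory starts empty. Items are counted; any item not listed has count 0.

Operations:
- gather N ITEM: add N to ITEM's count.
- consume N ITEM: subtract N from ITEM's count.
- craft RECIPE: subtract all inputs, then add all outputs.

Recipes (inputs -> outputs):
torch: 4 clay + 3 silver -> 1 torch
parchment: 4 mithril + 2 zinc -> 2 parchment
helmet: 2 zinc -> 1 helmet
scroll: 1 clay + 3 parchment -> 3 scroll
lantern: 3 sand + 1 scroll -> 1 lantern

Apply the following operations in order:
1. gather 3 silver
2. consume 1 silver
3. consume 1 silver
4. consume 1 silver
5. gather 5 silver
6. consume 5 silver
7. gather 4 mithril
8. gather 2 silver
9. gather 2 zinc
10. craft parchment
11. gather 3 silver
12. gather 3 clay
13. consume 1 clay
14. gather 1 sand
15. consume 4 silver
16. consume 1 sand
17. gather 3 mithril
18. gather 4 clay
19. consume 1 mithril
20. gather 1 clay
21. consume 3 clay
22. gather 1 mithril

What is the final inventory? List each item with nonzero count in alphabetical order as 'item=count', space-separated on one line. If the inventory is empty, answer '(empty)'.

After 1 (gather 3 silver): silver=3
After 2 (consume 1 silver): silver=2
After 3 (consume 1 silver): silver=1
After 4 (consume 1 silver): (empty)
After 5 (gather 5 silver): silver=5
After 6 (consume 5 silver): (empty)
After 7 (gather 4 mithril): mithril=4
After 8 (gather 2 silver): mithril=4 silver=2
After 9 (gather 2 zinc): mithril=4 silver=2 zinc=2
After 10 (craft parchment): parchment=2 silver=2
After 11 (gather 3 silver): parchment=2 silver=5
After 12 (gather 3 clay): clay=3 parchment=2 silver=5
After 13 (consume 1 clay): clay=2 parchment=2 silver=5
After 14 (gather 1 sand): clay=2 parchment=2 sand=1 silver=5
After 15 (consume 4 silver): clay=2 parchment=2 sand=1 silver=1
After 16 (consume 1 sand): clay=2 parchment=2 silver=1
After 17 (gather 3 mithril): clay=2 mithril=3 parchment=2 silver=1
After 18 (gather 4 clay): clay=6 mithril=3 parchment=2 silver=1
After 19 (consume 1 mithril): clay=6 mithril=2 parchment=2 silver=1
After 20 (gather 1 clay): clay=7 mithril=2 parchment=2 silver=1
After 21 (consume 3 clay): clay=4 mithril=2 parchment=2 silver=1
After 22 (gather 1 mithril): clay=4 mithril=3 parchment=2 silver=1

Answer: clay=4 mithril=3 parchment=2 silver=1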